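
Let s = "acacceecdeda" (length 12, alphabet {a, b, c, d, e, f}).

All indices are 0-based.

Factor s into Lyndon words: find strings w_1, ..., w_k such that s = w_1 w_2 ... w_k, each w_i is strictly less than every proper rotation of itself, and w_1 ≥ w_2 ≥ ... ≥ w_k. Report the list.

["acacceecded", "a"]

emit factor 1: 'acacceecded' (i=0, period=11)
emit factor 2: 'a' (i=11, period=1)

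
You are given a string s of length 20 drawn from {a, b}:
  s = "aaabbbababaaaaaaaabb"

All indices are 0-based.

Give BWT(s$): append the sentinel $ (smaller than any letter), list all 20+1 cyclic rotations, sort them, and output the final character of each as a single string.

bbaaaaa$aabbaabaababa

rank  rotation               last
    0  $aaabbbababaaaaaaaabb  b
    1  aaaaaaaabb$aaabbbabab  b
    2  aaaaaaabb$aaabbbababa  a
    3  aaaaaabb$aaabbbababaa  a
    4  aaaaabb$aaabbbababaaa  a
    5  aaaabb$aaabbbababaaaa  a
    6  aaabb$aaabbbababaaaaa  a
    7  aaabbbababaaaaaaaabb$  $
    8  aabb$aaabbbababaaaaaa  a
    9  aabbbababaaaaaaaabb$a  a
   10  abaaaaaaaabb$aaabbbab  b
   11  ababaaaaaaaabb$aaabbb  b
   12  abb$aaabbbababaaaaaaa  a
   13  abbbababaaaaaaaabb$aa  a
   14  b$aaabbbababaaaaaaaab  b
   15  baaaaaaaabb$aaabbbaba  a
   16  babaaaaaaaabb$aaabbba  a
   17  bababaaaaaaaabb$aaabb  b
   18  bb$aaabbbababaaaaaaaa  a
   19  bbababaaaaaaaabb$aaab  b
   20  bbbababaaaaaaaabb$aaa  a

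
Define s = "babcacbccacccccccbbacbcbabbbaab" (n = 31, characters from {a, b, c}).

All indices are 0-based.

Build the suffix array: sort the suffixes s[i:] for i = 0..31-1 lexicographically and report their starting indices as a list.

rank | idx | suffix
   0 |  28 | aab
   1 |  29 | ab
   2 |  24 | abbbaab
   3 |   1 | abcacbccacccccccbbacbcbabbbaab
   4 |  19 | acbcbabbbaab
   5 |   4 | acbccacccccccbbacbcbabbbaab
   6 |   9 | acccccccbbacbcbabbbaab
   7 |  30 | b
   8 |  27 | baab
   9 |  23 | babbbaab
  10 |   0 | babcacbccacccccccbbacbcbabbbaab
  11 |  18 | bacbcbabbbaab
  12 |  26 | bbaab
  13 |  17 | bbacbcbabbbaab
  14 |  25 | bbbaab
  15 |   2 | bcacbccacccccccbbacbcbabbbaab
  16 |  21 | bcbabbbaab
  17 |   6 | bccacccccccbbacbcbabbbaab
  18 |   3 | cacbccacccccccbbacbcbabbbaab
  19 |   8 | cacccccccbbacbcbabbbaab
  20 |  22 | cbabbbaab
  21 |  16 | cbbacbcbabbbaab
  22 |  20 | cbcbabbbaab
  23 |   5 | cbccacccccccbbacbcbabbbaab
  24 |   7 | ccacccccccbbacbcbabbbaab
  25 |  15 | ccbbacbcbabbbaab
  26 |  14 | cccbbacbcbabbbaab
  27 |  13 | ccccbbacbcbabbbaab
  28 |  12 | cccccbbacbcbabbbaab
  29 |  11 | ccccccbbacbcbabbbaab
  30 |  10 | cccccccbbacbcbabbbaab

[28, 29, 24, 1, 19, 4, 9, 30, 27, 23, 0, 18, 26, 17, 25, 2, 21, 6, 3, 8, 22, 16, 20, 5, 7, 15, 14, 13, 12, 11, 10]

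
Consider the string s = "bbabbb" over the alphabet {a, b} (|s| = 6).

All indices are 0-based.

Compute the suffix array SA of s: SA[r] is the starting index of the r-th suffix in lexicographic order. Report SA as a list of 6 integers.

rank→(start, suffix):
  0 → (2, 'abbb')
  1 → (5, 'b')
  2 → (1, 'babbb')
  3 → (4, 'bb')
  4 → (0, 'bbabbb')
  5 → (3, 'bbb')

[2, 5, 1, 4, 0, 3]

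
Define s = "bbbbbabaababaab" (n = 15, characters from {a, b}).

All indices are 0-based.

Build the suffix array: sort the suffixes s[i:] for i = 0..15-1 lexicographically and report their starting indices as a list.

[12, 7, 13, 10, 5, 8, 14, 11, 6, 9, 4, 3, 2, 1, 0]

rank | idx | suffix
   0 |  12 | aab
   1 |   7 | aababaab
   2 |  13 | ab
   3 |  10 | abaab
   4 |   5 | abaababaab
   5 |   8 | ababaab
   6 |  14 | b
   7 |  11 | baab
   8 |   6 | baababaab
   9 |   9 | babaab
  10 |   4 | babaababaab
  11 |   3 | bbabaababaab
  12 |   2 | bbbabaababaab
  13 |   1 | bbbbabaababaab
  14 |   0 | bbbbbabaababaab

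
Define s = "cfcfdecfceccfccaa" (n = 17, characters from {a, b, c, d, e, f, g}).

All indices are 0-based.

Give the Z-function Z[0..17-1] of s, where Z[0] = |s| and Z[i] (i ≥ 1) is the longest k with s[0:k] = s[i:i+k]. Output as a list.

Z[0]=17
i=1: outside box; Z[1]=0
i=2: outside box; Z[2]=2 grow→box=[2,4)
i=3: min(r-i=1, Z[1]=0)=0; Z[3]=0
i=4: outside box; Z[4]=0
i=5: outside box; Z[5]=0
i=6: outside box; Z[6]=3 grow→box=[6,9)
i=7: min(r-i=2, Z[1]=0)=0; Z[7]=0
i=8: min(r-i=1, Z[2]=2)=1; Z[8]=1
i=9: outside box; Z[9]=0
i=10: outside box; Z[10]=1 grow→box=[10,11)
i=11: outside box; Z[11]=3 grow→box=[11,14)
i=12: min(r-i=2, Z[1]=0)=0; Z[12]=0
i=13: min(r-i=1, Z[2]=2)=1; Z[13]=1
i=14: outside box; Z[14]=1 grow→box=[14,15)
i=15: outside box; Z[15]=0
i=16: outside box; Z[16]=0

[17, 0, 2, 0, 0, 0, 3, 0, 1, 0, 1, 3, 0, 1, 1, 0, 0]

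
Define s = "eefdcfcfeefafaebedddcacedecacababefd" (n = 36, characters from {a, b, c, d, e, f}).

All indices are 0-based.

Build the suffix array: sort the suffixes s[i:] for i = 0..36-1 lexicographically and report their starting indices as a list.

rank→(start, suffix):
  0 → (29, 'ababefd')
  1 → (31, 'abefd')
  2 → (27, 'acababefd')
  3 → (21, 'acedecacababefd')
  4 → (13, 'aebedddcacedecacababefd')
  5 → (11, 'afaebedddcacedecacababefd')
  6 → (30, 'babefd')
  7 → (15, 'bedddcacedecacababefd')
  8 → (32, 'befd')
  9 → (28, 'cababefd')
  10 → (26, 'cacababefd')
  11 → (20, 'cacedecacababefd')
  12 → (22, 'cedecacababefd')
  13 → (4, 'cfcfeefafaebedddcacedecacababefd')
  14 → (6, 'cfeefafaebedddcacedecacababefd')
  15 → (35, 'd')
  16 → (19, 'dcacedecacababefd')
  17 → (3, 'dcfcfeefafaebedddcacedecacababefd')
  18 → (18, 'ddcacedecacababefd')
  19 → (17, 'dddcacedecacababefd')
  20 → (24, 'decacababefd')
  21 → (14, 'ebedddcacedecacababefd')
  22 → (25, 'ecacababefd')
  23 → (16, 'edddcacedecacababefd')
  24 → (23, 'edecacababefd')
  25 → (8, 'eefafaebedddcacedecacababefd')
  26 → (0, 'eefdcfcfeefafaebedddcacedecacababefd')
  27 → (9, 'efafaebedddcacedecacababefd')
  28 → (33, 'efd')
  29 → (1, 'efdcfcfeefafaebedddcacedecacababefd')
  30 → (12, 'faebedddcacedecacababefd')
  31 → (10, 'fafaebedddcacedecacababefd')
  32 → (5, 'fcfeefafaebedddcacedecacababefd')
  33 → (34, 'fd')
  34 → (2, 'fdcfcfeefafaebedddcacedecacababefd')
  35 → (7, 'feefafaebedddcacedecacababefd')

[29, 31, 27, 21, 13, 11, 30, 15, 32, 28, 26, 20, 22, 4, 6, 35, 19, 3, 18, 17, 24, 14, 25, 16, 23, 8, 0, 9, 33, 1, 12, 10, 5, 34, 2, 7]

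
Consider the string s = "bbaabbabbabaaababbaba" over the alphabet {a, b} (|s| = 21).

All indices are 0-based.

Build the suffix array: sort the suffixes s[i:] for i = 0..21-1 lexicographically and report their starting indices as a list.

[20, 11, 12, 2, 18, 9, 13, 15, 6, 3, 19, 10, 1, 17, 8, 14, 5, 0, 16, 7, 4]

sorted suffixes:
  #0 SA[0]=20  'a'
  #1 SA[1]=11  'aaababbaba'
  #2 SA[2]=12  'aababbaba'
  #3 SA[3]=2  'aabbabbabaaababbaba'
  #4 SA[4]=18  'aba'
  #5 SA[5]=9  'abaaababbaba'
  #6 SA[6]=13  'ababbaba'
  #7 SA[7]=15  'abbaba'
  #8 SA[8]=6  'abbabaaababbaba'
  #9 SA[9]=3  'abbabbabaaababbaba'
  #10 SA[10]=19  'ba'
  #11 SA[11]=10  'baaababbaba'
  #12 SA[12]=1  'baabbabbabaaababbaba'
  #13 SA[13]=17  'baba'
  #14 SA[14]=8  'babaaababbaba'
  #15 SA[15]=14  'babbaba'
  #16 SA[16]=5  'babbabaaababbaba'
  #17 SA[17]=0  'bbaabbabbabaaababbaba'
  #18 SA[18]=16  'bbaba'
  #19 SA[19]=7  'bbabaaababbaba'
  #20 SA[20]=4  'bbabbabaaababbaba'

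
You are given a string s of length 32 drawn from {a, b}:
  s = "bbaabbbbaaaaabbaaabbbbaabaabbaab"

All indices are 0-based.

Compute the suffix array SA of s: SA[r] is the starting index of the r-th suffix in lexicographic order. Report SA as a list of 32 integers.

[8, 9, 10, 15, 29, 22, 11, 25, 2, 16, 30, 23, 12, 26, 3, 17, 31, 7, 14, 28, 21, 24, 1, 6, 13, 27, 20, 0, 5, 19, 4, 18]

sorted suffixes:
  #0 SA[0]=8  'aaaaabbaaabbbbaabaabbaab'
  #1 SA[1]=9  'aaaabbaaabbbbaabaabbaab'
  #2 SA[2]=10  'aaabbaaabbbbaabaabbaab'
  #3 SA[3]=15  'aaabbbbaabaabbaab'
  #4 SA[4]=29  'aab'
  #5 SA[5]=22  'aabaabbaab'
  #6 SA[6]=11  'aabbaaabbbbaabaabbaab'
  #7 SA[7]=25  'aabbaab'
  #8 SA[8]=2  'aabbbbaaaaabbaaabbbbaabaabbaab'
  #9 SA[9]=16  'aabbbbaabaabbaab'
  #10 SA[10]=30  'ab'
  #11 SA[11]=23  'abaabbaab'
  #12 SA[12]=12  'abbaaabbbbaabaabbaab'
  #13 SA[13]=26  'abbaab'
  #14 SA[14]=3  'abbbbaaaaabbaaabbbbaabaabbaab'
  #15 SA[15]=17  'abbbbaabaabbaab'
  #16 SA[16]=31  'b'
  #17 SA[17]=7  'baaaaabbaaabbbbaabaabbaab'
  #18 SA[18]=14  'baaabbbbaabaabbaab'
  #19 SA[19]=28  'baab'
  #20 SA[20]=21  'baabaabbaab'
  #21 SA[21]=24  'baabbaab'
  #22 SA[22]=1  'baabbbbaaaaabbaaabbbbaabaabbaab'
  #23 SA[23]=6  'bbaaaaabbaaabbbbaabaabbaab'
  #24 SA[24]=13  'bbaaabbbbaabaabbaab'
  #25 SA[25]=27  'bbaab'
  #26 SA[26]=20  'bbaabaabbaab'
  #27 SA[27]=0  'bbaabbbbaaaaabbaaabbbbaabaabbaab'
  #28 SA[28]=5  'bbbaaaaabbaaabbbbaabaabbaab'
  #29 SA[29]=19  'bbbaabaabbaab'
  #30 SA[30]=4  'bbbbaaaaabbaaabbbbaabaabbaab'
  #31 SA[31]=18  'bbbbaabaabbaab'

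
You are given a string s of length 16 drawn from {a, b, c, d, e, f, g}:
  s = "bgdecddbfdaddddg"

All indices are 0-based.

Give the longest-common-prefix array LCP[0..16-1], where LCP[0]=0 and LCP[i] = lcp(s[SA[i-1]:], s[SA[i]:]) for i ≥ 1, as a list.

[0, 0, 1, 0, 0, 1, 1, 2, 3, 2, 1, 1, 0, 0, 0, 1]

rank | idx | suffix
   0 |  10 | addddg
   1 |   7 | bfdaddddg
   2 |   0 | bgdecddbfdaddddg
   3 |   4 | cddbfdaddddg
   4 |   9 | daddddg
   5 |   6 | dbfdaddddg
   6 |   5 | ddbfdaddddg
   7 |  11 | ddddg
   8 |  12 | dddg
   9 |  13 | ddg
  10 |   2 | decddbfdaddddg
  11 |  14 | dg
  12 |   3 | ecddbfdaddddg
  13 |   8 | fdaddddg
  14 |  15 | g
  15 |   1 | gdecddbfdaddddg

SA = [10, 7, 0, 4, 9, 6, 5, 11, 12, 13, 2, 14, 3, 8, 15, 1]
rank  pair      lcp
   1  s[10:],s[7:]  0  ''
   2  s[7:],s[0:]  1  'b'
   3  s[0:],s[4:]  0  ''
   4  s[4:],s[9:]  0  ''
   5  s[9:],s[6:]  1  'd'
   6  s[6:],s[5:]  1  'd'
   7  s[5:],s[11:]  2  'dd'
   8  s[11:],s[12:]  3  'ddd'
   9  s[12:],s[13:]  2  'dd'
  10  s[13:],s[2:]  1  'd'
  11  s[2:],s[14:]  1  'd'
  12  s[14:],s[3:]  0  ''
  13  s[3:],s[8:]  0  ''
  14  s[8:],s[15:]  0  ''
  15  s[15:],s[1:]  1  'g'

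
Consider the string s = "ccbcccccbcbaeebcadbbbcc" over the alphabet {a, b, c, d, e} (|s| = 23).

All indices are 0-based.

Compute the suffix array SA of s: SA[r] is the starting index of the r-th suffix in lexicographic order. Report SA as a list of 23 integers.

[16, 11, 10, 18, 19, 14, 8, 20, 2, 22, 15, 9, 7, 1, 21, 6, 0, 5, 4, 3, 17, 13, 12]

rank→(start, suffix):
  0 → (16, 'adbbbcc')
  1 → (11, 'aeebcadbbbcc')
  2 → (10, 'baeebcadbbbcc')
  3 → (18, 'bbbcc')
  4 → (19, 'bbcc')
  5 → (14, 'bcadbbbcc')
  6 → (8, 'bcbaeebcadbbbcc')
  7 → (20, 'bcc')
  8 → (2, 'bcccccbcbaeebcadbbbcc')
  9 → (22, 'c')
  10 → (15, 'cadbbbcc')
  11 → (9, 'cbaeebcadbbbcc')
  12 → (7, 'cbcbaeebcadbbbcc')
  13 → (1, 'cbcccccbcbaeebcadbbbcc')
  14 → (21, 'cc')
  15 → (6, 'ccbcbaeebcadbbbcc')
  16 → (0, 'ccbcccccbcbaeebcadbbbcc')
  17 → (5, 'cccbcbaeebcadbbbcc')
  18 → (4, 'ccccbcbaeebcadbbbcc')
  19 → (3, 'cccccbcbaeebcadbbbcc')
  20 → (17, 'dbbbcc')
  21 → (13, 'ebcadbbbcc')
  22 → (12, 'eebcadbbbcc')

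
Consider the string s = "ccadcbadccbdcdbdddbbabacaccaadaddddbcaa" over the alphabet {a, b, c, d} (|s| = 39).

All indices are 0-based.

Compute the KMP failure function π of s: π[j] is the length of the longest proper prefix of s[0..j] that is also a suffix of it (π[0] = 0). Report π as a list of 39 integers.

[0, 1, 0, 0, 1, 0, 0, 0, 1, 2, 0, 0, 1, 0, 0, 0, 0, 0, 0, 0, 0, 0, 0, 1, 0, 1, 2, 3, 0, 0, 0, 0, 0, 0, 0, 0, 1, 0, 0]

π[0] = 0
j=1 s[j]='c': π[1]=1 (border 'c')
j=2 s[j]='a': k: 1→0; π[2]=0 (border '')
j=3 s[j]='d': π[3]=0 (border '')
j=4 s[j]='c': π[4]=1 (border 'c')
j=5 s[j]='b': k: 1→0; π[5]=0 (border '')
j=6 s[j]='a': π[6]=0 (border '')
j=7 s[j]='d': π[7]=0 (border '')
j=8 s[j]='c': π[8]=1 (border 'c')
j=9 s[j]='c': π[9]=2 (border 'cc')
j=10 s[j]='b': k: 2→1→0; π[10]=0 (border '')
j=11 s[j]='d': π[11]=0 (border '')
j=12 s[j]='c': π[12]=1 (border 'c')
j=13 s[j]='d': k: 1→0; π[13]=0 (border '')
j=14 s[j]='b': π[14]=0 (border '')
j=15 s[j]='d': π[15]=0 (border '')
j=16 s[j]='d': π[16]=0 (border '')
j=17 s[j]='d': π[17]=0 (border '')
j=18 s[j]='b': π[18]=0 (border '')
j=19 s[j]='b': π[19]=0 (border '')
j=20 s[j]='a': π[20]=0 (border '')
j=21 s[j]='b': π[21]=0 (border '')
j=22 s[j]='a': π[22]=0 (border '')
j=23 s[j]='c': π[23]=1 (border 'c')
j=24 s[j]='a': k: 1→0; π[24]=0 (border '')
j=25 s[j]='c': π[25]=1 (border 'c')
j=26 s[j]='c': π[26]=2 (border 'cc')
j=27 s[j]='a': π[27]=3 (border 'cca')
j=28 s[j]='a': k: 3→0; π[28]=0 (border '')
j=29 s[j]='d': π[29]=0 (border '')
j=30 s[j]='a': π[30]=0 (border '')
j=31 s[j]='d': π[31]=0 (border '')
j=32 s[j]='d': π[32]=0 (border '')
j=33 s[j]='d': π[33]=0 (border '')
j=34 s[j]='d': π[34]=0 (border '')
j=35 s[j]='b': π[35]=0 (border '')
j=36 s[j]='c': π[36]=1 (border 'c')
j=37 s[j]='a': k: 1→0; π[37]=0 (border '')
j=38 s[j]='a': π[38]=0 (border '')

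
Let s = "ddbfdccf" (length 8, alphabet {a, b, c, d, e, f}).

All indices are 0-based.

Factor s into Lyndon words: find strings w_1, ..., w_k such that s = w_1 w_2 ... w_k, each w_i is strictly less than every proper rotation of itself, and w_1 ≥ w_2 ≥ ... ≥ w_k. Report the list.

emit factor 1: 'd' (i=0, period=1)
emit factor 2: 'd' (i=1, period=1)
emit factor 3: 'bfdccf' (i=2, period=6)

["d", "d", "bfdccf"]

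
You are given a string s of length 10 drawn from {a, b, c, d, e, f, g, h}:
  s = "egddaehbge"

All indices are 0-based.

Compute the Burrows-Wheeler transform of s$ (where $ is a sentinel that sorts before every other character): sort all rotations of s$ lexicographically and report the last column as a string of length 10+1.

rank  rotation     last
    0  $egddaehbge  e
    1  aehbge$egdd  d
    2  bge$egddaeh  h
    3  daehbge$egd  d
    4  ddaehbge$eg  g
    5  e$egddaehbg  g
    6  egddaehbge$  $
    7  ehbge$egdda  a
    8  gddaehbge$e  e
    9  ge$egddaehb  b
   10  hbge$egddae  e

edhdgg$aebe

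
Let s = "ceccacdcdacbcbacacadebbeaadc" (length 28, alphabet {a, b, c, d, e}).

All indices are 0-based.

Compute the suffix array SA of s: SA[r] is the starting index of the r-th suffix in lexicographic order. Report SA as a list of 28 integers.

[24, 14, 16, 9, 4, 25, 18, 13, 21, 11, 22, 27, 15, 3, 17, 12, 10, 2, 7, 5, 0, 8, 26, 6, 19, 23, 20, 1]

rank→(start, suffix):
  0 → (24, 'aadc')
  1 → (14, 'acacadebbeaadc')
  2 → (16, 'acadebbeaadc')
  3 → (9, 'acbcbacacadebbeaadc')
  4 → (4, 'acdcdacbcbacacadebbeaadc')
  5 → (25, 'adc')
  6 → (18, 'adebbeaadc')
  7 → (13, 'bacacadebbeaadc')
  8 → (21, 'bbeaadc')
  9 → (11, 'bcbacacadebbeaadc')
  10 → (22, 'beaadc')
  11 → (27, 'c')
  12 → (15, 'cacadebbeaadc')
  13 → (3, 'cacdcdacbcbacacadebbeaadc')
  14 → (17, 'cadebbeaadc')
  15 → (12, 'cbacacadebbeaadc')
  16 → (10, 'cbcbacacadebbeaadc')
  17 → (2, 'ccacdcdacbcbacacadebbeaadc')
  18 → (7, 'cdacbcbacacadebbeaadc')
  19 → (5, 'cdcdacbcbacacadebbeaadc')
  20 → (0, 'ceccacdcdacbcbacacadebbeaadc')
  21 → (8, 'dacbcbacacadebbeaadc')
  22 → (26, 'dc')
  23 → (6, 'dcdacbcbacacadebbeaadc')
  24 → (19, 'debbeaadc')
  25 → (23, 'eaadc')
  26 → (20, 'ebbeaadc')
  27 → (1, 'eccacdcdacbcbacacadebbeaadc')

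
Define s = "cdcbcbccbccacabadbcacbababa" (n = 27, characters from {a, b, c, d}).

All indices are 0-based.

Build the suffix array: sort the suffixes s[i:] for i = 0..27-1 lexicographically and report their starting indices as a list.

[26, 24, 22, 13, 11, 19, 15, 25, 23, 21, 14, 17, 3, 8, 5, 12, 10, 18, 20, 2, 7, 4, 9, 6, 0, 16, 1]

sorted suffixes:
  #0 SA[0]=26  'a'
  #1 SA[1]=24  'aba'
  #2 SA[2]=22  'ababa'
  #3 SA[3]=13  'abadbcacbababa'
  #4 SA[4]=11  'acabadbcacbababa'
  #5 SA[5]=19  'acbababa'
  #6 SA[6]=15  'adbcacbababa'
  #7 SA[7]=25  'ba'
  #8 SA[8]=23  'baba'
  #9 SA[9]=21  'bababa'
  #10 SA[10]=14  'badbcacbababa'
  #11 SA[11]=17  'bcacbababa'
  #12 SA[12]=3  'bcbccbccacabadbcacbababa'
  #13 SA[13]=8  'bccacabadbcacbababa'
  #14 SA[14]=5  'bccbccacabadbcacbababa'
  #15 SA[15]=12  'cabadbcacbababa'
  #16 SA[16]=10  'cacabadbcacbababa'
  #17 SA[17]=18  'cacbababa'
  #18 SA[18]=20  'cbababa'
  #19 SA[19]=2  'cbcbccbccacabadbcacbababa'
  #20 SA[20]=7  'cbccacabadbcacbababa'
  #21 SA[21]=4  'cbccbccacabadbcacbababa'
  #22 SA[22]=9  'ccacabadbcacbababa'
  #23 SA[23]=6  'ccbccacabadbcacbababa'
  #24 SA[24]=0  'cdcbcbccbccacabadbcacbababa'
  #25 SA[25]=16  'dbcacbababa'
  #26 SA[26]=1  'dcbcbccbccacabadbcacbababa'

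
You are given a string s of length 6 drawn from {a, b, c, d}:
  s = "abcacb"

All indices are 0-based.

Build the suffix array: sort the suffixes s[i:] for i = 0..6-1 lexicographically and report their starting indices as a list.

rank | idx | suffix
   0 |   0 | abcacb
   1 |   3 | acb
   2 |   5 | b
   3 |   1 | bcacb
   4 |   2 | cacb
   5 |   4 | cb

[0, 3, 5, 1, 2, 4]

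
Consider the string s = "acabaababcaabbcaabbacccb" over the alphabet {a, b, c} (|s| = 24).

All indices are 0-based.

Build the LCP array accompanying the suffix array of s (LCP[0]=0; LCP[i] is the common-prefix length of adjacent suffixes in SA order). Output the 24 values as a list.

[0, 3, 4, 1, 3, 2, 3, 2, 1, 2, 0, 1, 2, 2, 1, 2, 1, 6, 0, 5, 2, 1, 1, 2]

sorted suffixes:
  #0 SA[0]=4  'aababcaabbcaabbacccb'
  #1 SA[1]=15  'aabbacccb'
  #2 SA[2]=10  'aabbcaabbacccb'
  #3 SA[3]=2  'abaababcaabbcaabbacccb'
  #4 SA[4]=5  'ababcaabbcaabbacccb'
  #5 SA[5]=16  'abbacccb'
  #6 SA[6]=11  'abbcaabbacccb'
  #7 SA[7]=7  'abcaabbcaabbacccb'
  #8 SA[8]=0  'acabaababcaabbcaabbacccb'
  #9 SA[9]=19  'acccb'
  #10 SA[10]=23  'b'
  #11 SA[11]=3  'baababcaabbcaabbacccb'
  #12 SA[12]=6  'babcaabbcaabbacccb'
  #13 SA[13]=18  'bacccb'
  #14 SA[14]=17  'bbacccb'
  #15 SA[15]=12  'bbcaabbacccb'
  #16 SA[16]=13  'bcaabbacccb'
  #17 SA[17]=8  'bcaabbcaabbacccb'
  #18 SA[18]=14  'caabbacccb'
  #19 SA[19]=9  'caabbcaabbacccb'
  #20 SA[20]=1  'cabaababcaabbcaabbacccb'
  #21 SA[21]=22  'cb'
  #22 SA[22]=21  'ccb'
  #23 SA[23]=20  'cccb'

SA = [4, 15, 10, 2, 5, 16, 11, 7, 0, 19, 23, 3, 6, 18, 17, 12, 13, 8, 14, 9, 1, 22, 21, 20]
i: (SA[i-1],SA[i]) lcp shared
  1: (4,15) 3 'aab'
  2: (15,10) 4 'aabb'
  3: (10,2) 1 'a'
  4: (2,5) 3 'aba'
  5: (5,16) 2 'ab'
  6: (16,11) 3 'abb'
  7: (11,7) 2 'ab'
  8: (7,0) 1 'a'
  9: (0,19) 2 'ac'
  10: (19,23) 0 ''
  11: (23,3) 1 'b'
  12: (3,6) 2 'ba'
  13: (6,18) 2 'ba'
  14: (18,17) 1 'b'
  15: (17,12) 2 'bb'
  16: (12,13) 1 'b'
  17: (13,8) 6 'bcaabb'
  18: (8,14) 0 ''
  19: (14,9) 5 'caabb'
  20: (9,1) 2 'ca'
  21: (1,22) 1 'c'
  22: (22,21) 1 'c'
  23: (21,20) 2 'cc'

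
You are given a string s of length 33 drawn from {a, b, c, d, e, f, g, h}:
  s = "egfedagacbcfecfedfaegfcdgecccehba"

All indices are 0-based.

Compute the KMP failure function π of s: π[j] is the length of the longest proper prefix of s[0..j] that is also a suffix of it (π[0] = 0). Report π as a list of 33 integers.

[0, 0, 0, 1, 0, 0, 0, 0, 0, 0, 0, 0, 1, 0, 0, 1, 0, 0, 0, 1, 2, 3, 0, 0, 0, 1, 0, 0, 0, 1, 0, 0, 0]

π[0] = 0
j=1 s[j]='g': π[1]=0 (border '')
j=2 s[j]='f': π[2]=0 (border '')
j=3 s[j]='e': π[3]=1 (border 'e')
j=4 s[j]='d': k: 1→0; π[4]=0 (border '')
j=5 s[j]='a': π[5]=0 (border '')
j=6 s[j]='g': π[6]=0 (border '')
j=7 s[j]='a': π[7]=0 (border '')
j=8 s[j]='c': π[8]=0 (border '')
j=9 s[j]='b': π[9]=0 (border '')
j=10 s[j]='c': π[10]=0 (border '')
j=11 s[j]='f': π[11]=0 (border '')
j=12 s[j]='e': π[12]=1 (border 'e')
j=13 s[j]='c': k: 1→0; π[13]=0 (border '')
j=14 s[j]='f': π[14]=0 (border '')
j=15 s[j]='e': π[15]=1 (border 'e')
j=16 s[j]='d': k: 1→0; π[16]=0 (border '')
j=17 s[j]='f': π[17]=0 (border '')
j=18 s[j]='a': π[18]=0 (border '')
j=19 s[j]='e': π[19]=1 (border 'e')
j=20 s[j]='g': π[20]=2 (border 'eg')
j=21 s[j]='f': π[21]=3 (border 'egf')
j=22 s[j]='c': k: 3→0; π[22]=0 (border '')
j=23 s[j]='d': π[23]=0 (border '')
j=24 s[j]='g': π[24]=0 (border '')
j=25 s[j]='e': π[25]=1 (border 'e')
j=26 s[j]='c': k: 1→0; π[26]=0 (border '')
j=27 s[j]='c': π[27]=0 (border '')
j=28 s[j]='c': π[28]=0 (border '')
j=29 s[j]='e': π[29]=1 (border 'e')
j=30 s[j]='h': k: 1→0; π[30]=0 (border '')
j=31 s[j]='b': π[31]=0 (border '')
j=32 s[j]='a': π[32]=0 (border '')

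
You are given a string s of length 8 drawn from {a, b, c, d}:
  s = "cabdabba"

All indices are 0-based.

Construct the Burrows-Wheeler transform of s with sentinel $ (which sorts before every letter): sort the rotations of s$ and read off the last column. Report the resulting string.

abdcbaa$b

rank  rotation   last
    0  $cabdabba  a
    1  a$cabdabb  b
    2  abba$cabd  d
    3  abdabba$c  c
    4  ba$cabdab  b
    5  bba$cabda  a
    6  bdabba$ca  a
    7  cabdabba$  $
    8  dabba$cab  b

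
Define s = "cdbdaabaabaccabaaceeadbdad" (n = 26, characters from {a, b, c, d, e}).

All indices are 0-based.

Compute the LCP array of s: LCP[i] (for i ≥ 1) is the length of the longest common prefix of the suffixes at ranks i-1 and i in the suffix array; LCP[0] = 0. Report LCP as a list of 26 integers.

rank→(start, suffix):
  0 → (4, 'aabaabaccabaaceeadbdad')
  1 → (7, 'aabaccabaaceeadbdad')
  2 → (15, 'aaceeadbdad')
  3 → (5, 'abaabaccabaaceeadbdad')
  4 → (13, 'abaaceeadbdad')
  5 → (8, 'abaccabaaceeadbdad')
  6 → (10, 'accabaaceeadbdad')
  7 → (16, 'aceeadbdad')
  8 → (24, 'ad')
  9 → (20, 'adbdad')
  10 → (6, 'baabaccabaaceeadbdad')
  11 → (14, 'baaceeadbdad')
  12 → (9, 'baccabaaceeadbdad')
  13 → (2, 'bdaabaabaccabaaceeadbdad')
  14 → (22, 'bdad')
  15 → (12, 'cabaaceeadbdad')
  16 → (11, 'ccabaaceeadbdad')
  17 → (0, 'cdbdaabaabaccabaaceeadbdad')
  18 → (17, 'ceeadbdad')
  19 → (25, 'd')
  20 → (3, 'daabaabaccabaaceeadbdad')
  21 → (23, 'dad')
  22 → (1, 'dbdaabaabaccabaaceeadbdad')
  23 → (21, 'dbdad')
  24 → (19, 'eadbdad')
  25 → (18, 'eeadbdad')

SA = [4, 7, 15, 5, 13, 8, 10, 16, 24, 20, 6, 14, 9, 2, 22, 12, 11, 0, 17, 25, 3, 23, 1, 21, 19, 18]
[i] adj suffixes → lcp
  [1] 4/7 → 4 ('aaba')
  [2] 7/15 → 2 ('aa')
  [3] 15/5 → 1 ('a')
  [4] 5/13 → 4 ('abaa')
  [5] 13/8 → 3 ('aba')
  [6] 8/10 → 1 ('a')
  [7] 10/16 → 2 ('ac')
  [8] 16/24 → 1 ('a')
  [9] 24/20 → 2 ('ad')
  [10] 20/6 → 0 ('')
  [11] 6/14 → 3 ('baa')
  [12] 14/9 → 2 ('ba')
  [13] 9/2 → 1 ('b')
  [14] 2/22 → 3 ('bda')
  [15] 22/12 → 0 ('')
  [16] 12/11 → 1 ('c')
  [17] 11/0 → 1 ('c')
  [18] 0/17 → 1 ('c')
  [19] 17/25 → 0 ('')
  [20] 25/3 → 1 ('d')
  [21] 3/23 → 2 ('da')
  [22] 23/1 → 1 ('d')
  [23] 1/21 → 4 ('dbda')
  [24] 21/19 → 0 ('')
  [25] 19/18 → 1 ('e')

[0, 4, 2, 1, 4, 3, 1, 2, 1, 2, 0, 3, 2, 1, 3, 0, 1, 1, 1, 0, 1, 2, 1, 4, 0, 1]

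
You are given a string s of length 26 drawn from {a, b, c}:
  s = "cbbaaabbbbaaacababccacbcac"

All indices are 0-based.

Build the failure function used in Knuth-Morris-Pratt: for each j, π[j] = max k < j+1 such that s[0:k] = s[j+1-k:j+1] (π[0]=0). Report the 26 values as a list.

π[0] = 0
j=1 s[j]='b': π[1]=0 (border '')
j=2 s[j]='b': π[2]=0 (border '')
j=3 s[j]='a': π[3]=0 (border '')
j=4 s[j]='a': π[4]=0 (border '')
j=5 s[j]='a': π[5]=0 (border '')
j=6 s[j]='b': π[6]=0 (border '')
j=7 s[j]='b': π[7]=0 (border '')
j=8 s[j]='b': π[8]=0 (border '')
j=9 s[j]='b': π[9]=0 (border '')
j=10 s[j]='a': π[10]=0 (border '')
j=11 s[j]='a': π[11]=0 (border '')
j=12 s[j]='a': π[12]=0 (border '')
j=13 s[j]='c': π[13]=1 (border 'c')
j=14 s[j]='a': k: 1→0; π[14]=0 (border '')
j=15 s[j]='b': π[15]=0 (border '')
j=16 s[j]='a': π[16]=0 (border '')
j=17 s[j]='b': π[17]=0 (border '')
j=18 s[j]='c': π[18]=1 (border 'c')
j=19 s[j]='c': k: 1→0; π[19]=1 (border 'c')
j=20 s[j]='a': k: 1→0; π[20]=0 (border '')
j=21 s[j]='c': π[21]=1 (border 'c')
j=22 s[j]='b': π[22]=2 (border 'cb')
j=23 s[j]='c': k: 2→0; π[23]=1 (border 'c')
j=24 s[j]='a': k: 1→0; π[24]=0 (border '')
j=25 s[j]='c': π[25]=1 (border 'c')

[0, 0, 0, 0, 0, 0, 0, 0, 0, 0, 0, 0, 0, 1, 0, 0, 0, 0, 1, 1, 0, 1, 2, 1, 0, 1]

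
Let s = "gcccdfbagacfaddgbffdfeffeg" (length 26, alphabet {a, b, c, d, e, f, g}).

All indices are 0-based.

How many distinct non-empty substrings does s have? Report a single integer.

328

sorted suffixes:
  #0 SA[0]=9  'acfaddgbffdfeffeg'
  #1 SA[1]=12  'addgbffdfeffeg'
  #2 SA[2]=7  'agacfaddgbffdfeffeg'
  #3 SA[3]=6  'bagacfaddgbffdfeffeg'
  #4 SA[4]=16  'bffdfeffeg'
  #5 SA[5]=1  'cccdfbagacfaddgbffdfeffeg'
  #6 SA[6]=2  'ccdfbagacfaddgbffdfeffeg'
  #7 SA[7]=3  'cdfbagacfaddgbffdfeffeg'
  #8 SA[8]=10  'cfaddgbffdfeffeg'
  #9 SA[9]=13  'ddgbffdfeffeg'
  #10 SA[10]=4  'dfbagacfaddgbffdfeffeg'
  #11 SA[11]=19  'dfeffeg'
  #12 SA[12]=14  'dgbffdfeffeg'
  #13 SA[13]=21  'effeg'
  #14 SA[14]=24  'eg'
  #15 SA[15]=11  'faddgbffdfeffeg'
  #16 SA[16]=5  'fbagacfaddgbffdfeffeg'
  #17 SA[17]=18  'fdfeffeg'
  #18 SA[18]=20  'feffeg'
  #19 SA[19]=23  'feg'
  #20 SA[20]=17  'ffdfeffeg'
  #21 SA[21]=22  'ffeg'
  #22 SA[22]=25  'g'
  #23 SA[23]=8  'gacfaddgbffdfeffeg'
  #24 SA[24]=15  'gbffdfeffeg'
  #25 SA[25]=0  'gcccdfbagacfaddgbffdfeffeg'

SA = [9, 12, 7, 6, 16, 1, 2, 3, 10, 13, 4, 19, 14, 21, 24, 11, 5, 18, 20, 23, 17, 22, 25, 8, 15, 0]
rank  pair      lcp
   1  s[9:],s[12:]  1  'a'
   2  s[12:],s[7:]  1  'a'
   3  s[7:],s[6:]  0  ''
   4  s[6:],s[16:]  1  'b'
   5  s[16:],s[1:]  0  ''
   6  s[1:],s[2:]  2  'cc'
   7  s[2:],s[3:]  1  'c'
   8  s[3:],s[10:]  1  'c'
   9  s[10:],s[13:]  0  ''
  10  s[13:],s[4:]  1  'd'
  11  s[4:],s[19:]  2  'df'
  12  s[19:],s[14:]  1  'd'
  13  s[14:],s[21:]  0  ''
  14  s[21:],s[24:]  1  'e'
  15  s[24:],s[11:]  0  ''
  16  s[11:],s[5:]  1  'f'
  17  s[5:],s[18:]  1  'f'
  18  s[18:],s[20:]  1  'f'
  19  s[20:],s[23:]  2  'fe'
  20  s[23:],s[17:]  1  'f'
  21  s[17:],s[22:]  2  'ff'
  22  s[22:],s[25:]  0  ''
  23  s[25:],s[8:]  1  'g'
  24  s[8:],s[15:]  1  'g'
  25  s[15:],s[0:]  1  'g'

n(n+1)/2 = 26·27/2 = 351
Σ LCP = 0 + 1 + 1 + 0 + 1 + 0 + 2 + 1 + 1 + 0 + 1 + 2 + 1 + 0 + 1 + 0 + 1 + 1 + 1 + 2 + 1 + 2 + 0 + 1 + 1 + 1 = 23
distinct = 351 − 23 = 328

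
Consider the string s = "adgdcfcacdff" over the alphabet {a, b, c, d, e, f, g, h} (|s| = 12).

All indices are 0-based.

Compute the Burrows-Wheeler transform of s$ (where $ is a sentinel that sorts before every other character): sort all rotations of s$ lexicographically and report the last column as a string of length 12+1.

rank  rotation       last
    0  $adgdcfcacdff  f
    1  acdff$adgdcfc  c
    2  adgdcfcacdff$  $
    3  cacdff$adgdcf  f
    4  cdff$adgdcfca  a
    5  cfcacdff$adgd  d
    6  dcfcacdff$adg  g
    7  dff$adgdcfcac  c
    8  dgdcfcacdff$a  a
    9  f$adgdcfcacdf  f
   10  fcacdff$adgdc  c
   11  ff$adgdcfcacd  d
   12  gdcfcacdff$ad  d

fc$fadgcafcdd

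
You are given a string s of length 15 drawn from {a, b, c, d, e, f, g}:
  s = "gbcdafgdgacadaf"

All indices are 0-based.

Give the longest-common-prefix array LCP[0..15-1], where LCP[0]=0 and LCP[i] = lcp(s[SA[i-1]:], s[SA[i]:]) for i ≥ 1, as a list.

rank | idx | suffix
   0 |   9 | acadaf
   1 |  11 | adaf
   2 |  13 | af
   3 |   4 | afgdgacadaf
   4 |   1 | bcdafgdgacadaf
   5 |  10 | cadaf
   6 |   2 | cdafgdgacadaf
   7 |  12 | daf
   8 |   3 | dafgdgacadaf
   9 |   7 | dgacadaf
  10 |  14 | f
  11 |   5 | fgdgacadaf
  12 |   8 | gacadaf
  13 |   0 | gbcdafgdgacadaf
  14 |   6 | gdgacadaf

SA = [9, 11, 13, 4, 1, 10, 2, 12, 3, 7, 14, 5, 8, 0, 6]
i: (SA[i-1],SA[i]) lcp shared
  1: (9,11) 1 'a'
  2: (11,13) 1 'a'
  3: (13,4) 2 'af'
  4: (4,1) 0 ''
  5: (1,10) 0 ''
  6: (10,2) 1 'c'
  7: (2,12) 0 ''
  8: (12,3) 3 'daf'
  9: (3,7) 1 'd'
  10: (7,14) 0 ''
  11: (14,5) 1 'f'
  12: (5,8) 0 ''
  13: (8,0) 1 'g'
  14: (0,6) 1 'g'

[0, 1, 1, 2, 0, 0, 1, 0, 3, 1, 0, 1, 0, 1, 1]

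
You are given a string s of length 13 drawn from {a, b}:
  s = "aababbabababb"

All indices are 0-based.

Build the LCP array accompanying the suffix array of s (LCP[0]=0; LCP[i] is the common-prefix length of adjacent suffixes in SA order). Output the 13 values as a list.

[0, 1, 4, 5, 2, 3, 0, 1, 5, 3, 4, 1, 2]

rank | idx | suffix
   0 |   0 | aababbabababb
   1 |   6 | abababb
   2 |   8 | ababb
   3 |   1 | ababbabababb
   4 |  10 | abb
   5 |   3 | abbabababb
   6 |  12 | b
   7 |   5 | babababb
   8 |   7 | bababb
   9 |   9 | babb
  10 |   2 | babbabababb
  11 |  11 | bb
  12 |   4 | bbabababb

SA = [0, 6, 8, 1, 10, 3, 12, 5, 7, 9, 2, 11, 4]
rank  pair      lcp
   1  s[0:],s[6:]  1  'a'
   2  s[6:],s[8:]  4  'abab'
   3  s[8:],s[1:]  5  'ababb'
   4  s[1:],s[10:]  2  'ab'
   5  s[10:],s[3:]  3  'abb'
   6  s[3:],s[12:]  0  ''
   7  s[12:],s[5:]  1  'b'
   8  s[5:],s[7:]  5  'babab'
   9  s[7:],s[9:]  3  'bab'
  10  s[9:],s[2:]  4  'babb'
  11  s[2:],s[11:]  1  'b'
  12  s[11:],s[4:]  2  'bb'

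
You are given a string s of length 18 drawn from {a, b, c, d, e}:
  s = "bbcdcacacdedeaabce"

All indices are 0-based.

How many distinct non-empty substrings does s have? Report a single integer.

152

sorted suffixes:
  #0 SA[0]=13  'aabce'
  #1 SA[1]=14  'abce'
  #2 SA[2]=5  'acacdedeaabce'
  #3 SA[3]=7  'acdedeaabce'
  #4 SA[4]=0  'bbcdcacacdedeaabce'
  #5 SA[5]=1  'bcdcacacdedeaabce'
  #6 SA[6]=15  'bce'
  #7 SA[7]=4  'cacacdedeaabce'
  #8 SA[8]=6  'cacdedeaabce'
  #9 SA[9]=2  'cdcacacdedeaabce'
  #10 SA[10]=8  'cdedeaabce'
  #11 SA[11]=16  'ce'
  #12 SA[12]=3  'dcacacdedeaabce'
  #13 SA[13]=11  'deaabce'
  #14 SA[14]=9  'dedeaabce'
  #15 SA[15]=17  'e'
  #16 SA[16]=12  'eaabce'
  #17 SA[17]=10  'edeaabce'

SA = [13, 14, 5, 7, 0, 1, 15, 4, 6, 2, 8, 16, 3, 11, 9, 17, 12, 10]
i: (SA[i-1],SA[i]) lcp shared
  1: (13,14) 1 'a'
  2: (14,5) 1 'a'
  3: (5,7) 2 'ac'
  4: (7,0) 0 ''
  5: (0,1) 1 'b'
  6: (1,15) 2 'bc'
  7: (15,4) 0 ''
  8: (4,6) 3 'cac'
  9: (6,2) 1 'c'
  10: (2,8) 2 'cd'
  11: (8,16) 1 'c'
  12: (16,3) 0 ''
  13: (3,11) 1 'd'
  14: (11,9) 2 'de'
  15: (9,17) 0 ''
  16: (17,12) 1 'e'
  17: (12,10) 1 'e'

n(n+1)/2 = 18·19/2 = 171
Σ LCP = 0 + 1 + 1 + 2 + 0 + 1 + 2 + 0 + 3 + 1 + 2 + 1 + 0 + 1 + 2 + 0 + 1 + 1 = 19
distinct = 171 − 19 = 152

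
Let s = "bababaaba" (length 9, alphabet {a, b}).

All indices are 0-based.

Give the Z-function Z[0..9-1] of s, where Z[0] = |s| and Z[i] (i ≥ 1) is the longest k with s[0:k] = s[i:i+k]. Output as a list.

Z[0]=9
i=1: i≥r, start 0; Z[1]=0
i=2: i≥r, start 0; Z[2]=4 extend→box=[2,6)
i=3: min(r-i=3, Z[1]=0)=0; Z[3]=0
i=4: min(r-i=2, Z[2]=4)=2; Z[4]=2
i=5: min(r-i=1, Z[3]=0)=0; Z[5]=0
i=6: i≥r, start 0; Z[6]=0
i=7: i≥r, start 0; Z[7]=2 extend→box=[7,9)
i=8: min(r-i=1, Z[1]=0)=0; Z[8]=0

[9, 0, 4, 0, 2, 0, 0, 2, 0]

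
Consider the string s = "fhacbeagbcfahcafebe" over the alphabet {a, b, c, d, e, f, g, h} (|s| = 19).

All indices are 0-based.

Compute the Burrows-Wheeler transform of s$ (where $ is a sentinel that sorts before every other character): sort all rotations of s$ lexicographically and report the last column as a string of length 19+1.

rank  rotation              last
    0  $fhacbeagbcfahcafebe  e
    1  acbeagbcfahcafebe$fh  h
    2  afebe$fhacbeagbcfahc  c
    3  agbcfahcafebe$fhacbe  e
    4  ahcafebe$fhacbeagbcf  f
    5  bcfahcafebe$fhacbeag  g
    6  be$fhacbeagbcfahcafe  e
    7  beagbcfahcafebe$fhac  c
    8  cafebe$fhacbeagbcfah  h
    9  cbeagbcfahcafebe$fha  a
   10  cfahcafebe$fhacbeagb  b
   11  e$fhacbeagbcfahcafeb  b
   12  eagbcfahcafebe$fhacb  b
   13  ebe$fhacbeagbcfahcaf  f
   14  fahcafebe$fhacbeagbc  c
   15  febe$fhacbeagbcfahca  a
   16  fhacbeagbcfahcafebe$  $
   17  gbcfahcafebe$fhacbea  a
   18  hacbeagbcfahcafebe$f  f
   19  hcafebe$fhacbeagbcfa  a

ehcefgechabbbfca$afa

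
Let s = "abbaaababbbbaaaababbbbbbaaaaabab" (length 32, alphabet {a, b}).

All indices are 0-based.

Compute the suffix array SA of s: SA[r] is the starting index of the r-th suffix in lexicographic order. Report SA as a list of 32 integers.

[24, 25, 12, 26, 3, 13, 27, 4, 14, 30, 28, 5, 15, 0, 7, 17, 31, 23, 11, 2, 29, 6, 16, 22, 10, 1, 21, 9, 20, 8, 19, 18]

rank→(start, suffix):
  0 → (24, 'aaaaabab')
  1 → (25, 'aaaabab')
  2 → (12, 'aaaababbbbbbaaaaabab')
  3 → (26, 'aaabab')
  4 → (3, 'aaababbbbaaaababbbbbbaaaaabab')
  5 → (13, 'aaababbbbbbaaaaabab')
  6 → (27, 'aabab')
  7 → (4, 'aababbbbaaaababbbbbbaaaaabab')
  8 → (14, 'aababbbbbbaaaaabab')
  9 → (30, 'ab')
  10 → (28, 'abab')
  11 → (5, 'ababbbbaaaababbbbbbaaaaabab')
  12 → (15, 'ababbbbbbaaaaabab')
  13 → (0, 'abbaaababbbbaaaababbbbbbaaaaabab')
  14 → (7, 'abbbbaaaababbbbbbaaaaabab')
  15 → (17, 'abbbbbbaaaaabab')
  16 → (31, 'b')
  17 → (23, 'baaaaabab')
  18 → (11, 'baaaababbbbbbaaaaabab')
  19 → (2, 'baaababbbbaaaababbbbbbaaaaabab')
  20 → (29, 'bab')
  21 → (6, 'babbbbaaaababbbbbbaaaaabab')
  22 → (16, 'babbbbbbaaaaabab')
  23 → (22, 'bbaaaaabab')
  24 → (10, 'bbaaaababbbbbbaaaaabab')
  25 → (1, 'bbaaababbbbaaaababbbbbbaaaaabab')
  26 → (21, 'bbbaaaaabab')
  27 → (9, 'bbbaaaababbbbbbaaaaabab')
  28 → (20, 'bbbbaaaaabab')
  29 → (8, 'bbbbaaaababbbbbbaaaaabab')
  30 → (19, 'bbbbbaaaaabab')
  31 → (18, 'bbbbbbaaaaabab')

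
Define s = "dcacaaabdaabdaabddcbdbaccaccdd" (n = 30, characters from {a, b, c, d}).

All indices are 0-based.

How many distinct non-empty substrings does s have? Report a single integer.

400

rank | idx | suffix
   0 |   4 | aaabdaabdaabddcbdbaccaccdd
   1 |   5 | aabdaabdaabddcbdbaccaccdd
   2 |   9 | aabdaabddcbdbaccaccdd
   3 |  13 | aabddcbdbaccaccdd
   4 |   6 | abdaabdaabddcbdbaccaccdd
   5 |  10 | abdaabddcbdbaccaccdd
   6 |  14 | abddcbdbaccaccdd
   7 |   2 | acaaabdaabdaabddcbdbaccaccdd
   8 |  22 | accaccdd
   9 |  25 | accdd
  10 |  21 | baccaccdd
  11 |   7 | bdaabdaabddcbdbaccaccdd
  12 |  11 | bdaabddcbdbaccaccdd
  13 |  19 | bdbaccaccdd
  14 |  15 | bddcbdbaccaccdd
  15 |   3 | caaabdaabdaabddcbdbaccaccdd
  16 |   1 | cacaaabdaabdaabddcbdbaccaccdd
  17 |  24 | caccdd
  18 |  18 | cbdbaccaccdd
  19 |  23 | ccaccdd
  20 |  26 | ccdd
  21 |  27 | cdd
  22 |  29 | d
  23 |   8 | daabdaabddcbdbaccaccdd
  24 |  12 | daabddcbdbaccaccdd
  25 |  20 | dbaccaccdd
  26 |   0 | dcacaaabdaabdaabddcbdbaccaccdd
  27 |  17 | dcbdbaccaccdd
  28 |  28 | dd
  29 |  16 | ddcbdbaccaccdd

SA = [4, 5, 9, 13, 6, 10, 14, 2, 22, 25, 21, 7, 11, 19, 15, 3, 1, 24, 18, 23, 26, 27, 29, 8, 12, 20, 0, 17, 28, 16]
i: (SA[i-1],SA[i]) lcp shared
  1: (4,5) 2 'aa'
  2: (5,9) 8 'aabdaabd'
  3: (9,13) 4 'aabd'
  4: (13,6) 1 'a'
  5: (6,10) 7 'abdaabd'
  6: (10,14) 3 'abd'
  7: (14,2) 1 'a'
  8: (2,22) 2 'ac'
  9: (22,25) 3 'acc'
  10: (25,21) 0 ''
  11: (21,7) 1 'b'
  12: (7,11) 6 'bdaabd'
  13: (11,19) 2 'bd'
  14: (19,15) 2 'bd'
  15: (15,3) 0 ''
  16: (3,1) 2 'ca'
  17: (1,24) 3 'cac'
  18: (24,18) 1 'c'
  19: (18,23) 1 'c'
  20: (23,26) 2 'cc'
  21: (26,27) 1 'c'
  22: (27,29) 0 ''
  23: (29,8) 1 'd'
  24: (8,12) 5 'daabd'
  25: (12,20) 1 'd'
  26: (20,0) 1 'd'
  27: (0,17) 2 'dc'
  28: (17,28) 1 'd'
  29: (28,16) 2 'dd'

n(n+1)/2 = 30·31/2 = 465
Σ LCP = 0 + 2 + 8 + 4 + 1 + 7 + 3 + 1 + 2 + 3 + 0 + 1 + 6 + 2 + 2 + 0 + 2 + 3 + 1 + 1 + 2 + 1 + 0 + 1 + 5 + 1 + 1 + 2 + 1 + 2 = 65
distinct = 465 − 65 = 400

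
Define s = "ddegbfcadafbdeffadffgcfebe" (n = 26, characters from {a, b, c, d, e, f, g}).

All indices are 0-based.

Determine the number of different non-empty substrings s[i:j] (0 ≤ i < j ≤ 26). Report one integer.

sorted suffixes:
  #0 SA[0]=7  'adafbdeffadffgcfebe'
  #1 SA[1]=16  'adffgcfebe'
  #2 SA[2]=9  'afbdeffadffgcfebe'
  #3 SA[3]=11  'bdeffadffgcfebe'
  #4 SA[4]=24  'be'
  #5 SA[5]=4  'bfcadafbdeffadffgcfebe'
  #6 SA[6]=6  'cadafbdeffadffgcfebe'
  #7 SA[7]=21  'cfebe'
  #8 SA[8]=8  'dafbdeffadffgcfebe'
  #9 SA[9]=0  'ddegbfcadafbdeffadffgcfebe'
  #10 SA[10]=12  'deffadffgcfebe'
  #11 SA[11]=1  'degbfcadafbdeffadffgcfebe'
  #12 SA[12]=17  'dffgcfebe'
  #13 SA[13]=25  'e'
  #14 SA[14]=23  'ebe'
  #15 SA[15]=13  'effadffgcfebe'
  #16 SA[16]=2  'egbfcadafbdeffadffgcfebe'
  #17 SA[17]=15  'fadffgcfebe'
  #18 SA[18]=10  'fbdeffadffgcfebe'
  #19 SA[19]=5  'fcadafbdeffadffgcfebe'
  #20 SA[20]=22  'febe'
  #21 SA[21]=14  'ffadffgcfebe'
  #22 SA[22]=18  'ffgcfebe'
  #23 SA[23]=19  'fgcfebe'
  #24 SA[24]=3  'gbfcadafbdeffadffgcfebe'
  #25 SA[25]=20  'gcfebe'

SA = [7, 16, 9, 11, 24, 4, 6, 21, 8, 0, 12, 1, 17, 25, 23, 13, 2, 15, 10, 5, 22, 14, 18, 19, 3, 20]
[i] adj suffixes → lcp
  [1] 7/16 → 2 ('ad')
  [2] 16/9 → 1 ('a')
  [3] 9/11 → 0 ('')
  [4] 11/24 → 1 ('b')
  [5] 24/4 → 1 ('b')
  [6] 4/6 → 0 ('')
  [7] 6/21 → 1 ('c')
  [8] 21/8 → 0 ('')
  [9] 8/0 → 1 ('d')
  [10] 0/12 → 1 ('d')
  [11] 12/1 → 2 ('de')
  [12] 1/17 → 1 ('d')
  [13] 17/25 → 0 ('')
  [14] 25/23 → 1 ('e')
  [15] 23/13 → 1 ('e')
  [16] 13/2 → 1 ('e')
  [17] 2/15 → 0 ('')
  [18] 15/10 → 1 ('f')
  [19] 10/5 → 1 ('f')
  [20] 5/22 → 1 ('f')
  [21] 22/14 → 1 ('f')
  [22] 14/18 → 2 ('ff')
  [23] 18/19 → 1 ('f')
  [24] 19/3 → 0 ('')
  [25] 3/20 → 1 ('g')

n(n+1)/2 = 26·27/2 = 351
Σ LCP = 0 + 2 + 1 + 0 + 1 + 1 + 0 + 1 + 0 + 1 + 1 + 2 + 1 + 0 + 1 + 1 + 1 + 0 + 1 + 1 + 1 + 1 + 2 + 1 + 0 + 1 = 22
distinct = 351 − 22 = 329

329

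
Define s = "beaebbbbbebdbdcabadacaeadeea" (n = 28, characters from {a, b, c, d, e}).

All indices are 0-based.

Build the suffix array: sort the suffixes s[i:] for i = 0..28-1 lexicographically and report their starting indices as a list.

sorted suffixes:
  #0 SA[0]=27  'a'
  #1 SA[1]=15  'abadacaeadeea'
  #2 SA[2]=19  'acaeadeea'
  #3 SA[3]=17  'adacaeadeea'
  #4 SA[4]=23  'adeea'
  #5 SA[5]=21  'aeadeea'
  #6 SA[6]=2  'aebbbbbebdbdcabadacaeadeea'
  #7 SA[7]=16  'badacaeadeea'
  #8 SA[8]=4  'bbbbbebdbdcabadacaeadeea'
  #9 SA[9]=5  'bbbbebdbdcabadacaeadeea'
  #10 SA[10]=6  'bbbebdbdcabadacaeadeea'
  #11 SA[11]=7  'bbebdbdcabadacaeadeea'
  #12 SA[12]=10  'bdbdcabadacaeadeea'
  #13 SA[13]=12  'bdcabadacaeadeea'
  #14 SA[14]=0  'beaebbbbbebdbdcabadacaeadeea'
  #15 SA[15]=8  'bebdbdcabadacaeadeea'
  #16 SA[16]=14  'cabadacaeadeea'
  #17 SA[17]=20  'caeadeea'
  #18 SA[18]=18  'dacaeadeea'
  #19 SA[19]=11  'dbdcabadacaeadeea'
  #20 SA[20]=13  'dcabadacaeadeea'
  #21 SA[21]=24  'deea'
  #22 SA[22]=26  'ea'
  #23 SA[23]=22  'eadeea'
  #24 SA[24]=1  'eaebbbbbebdbdcabadacaeadeea'
  #25 SA[25]=3  'ebbbbbebdbdcabadacaeadeea'
  #26 SA[26]=9  'ebdbdcabadacaeadeea'
  #27 SA[27]=25  'eea'

[27, 15, 19, 17, 23, 21, 2, 16, 4, 5, 6, 7, 10, 12, 0, 8, 14, 20, 18, 11, 13, 24, 26, 22, 1, 3, 9, 25]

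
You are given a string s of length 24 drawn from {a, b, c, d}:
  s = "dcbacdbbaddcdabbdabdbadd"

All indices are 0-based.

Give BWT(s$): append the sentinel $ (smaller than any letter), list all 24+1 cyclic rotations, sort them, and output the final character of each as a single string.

dddbbbcdbdabaddadcbbc$daa

rank  rotation                   last
    0  $dcbacdbbaddcdabbdabdbadd  d
    1  abbdabdbadd$dcbacdbbaddcd  d
    2  abdbadd$dcbacdbbaddcdabbd  d
    3  acdbbaddcdabbdabdbadd$dcb  b
    4  add$dcbacdbbaddcdabbdabdb  b
    5  addcdabbdabdbadd$dcbacdbb  b
    6  bacdbbaddcdabbdabdbadd$dc  c
    7  badd$dcbacdbbaddcdabbdabd  d
    8  baddcdabbdabdbadd$dcbacdb  b
    9  bbaddcdabbdabdbadd$dcbacd  d
   10  bbdabdbadd$dcbacdbbaddcda  a
   11  bdabdbadd$dcbacdbbaddcdab  b
   12  bdbadd$dcbacdbbaddcdabbda  a
   13  cbacdbbaddcdabbdabdbadd$d  d
   14  cdabbdabdbadd$dcbacdbbadd  d
   15  cdbbaddcdabbdabdbadd$dcba  a
   16  d$dcbacdbbaddcdabbdabdbad  d
   17  dabbdabdbadd$dcbacdbbaddc  c
   18  dabdbadd$dcbacdbbaddcdabb  b
   19  dbadd$dcbacdbbaddcdabbdab  b
   20  dbbaddcdabbdabdbadd$dcbac  c
   21  dcbacdbbaddcdabbdabdbadd$  $
   22  dcdabbdabdbadd$dcbacdbbad  d
   23  dd$dcbacdbbaddcdabbdabdba  a
   24  ddcdabbdabdbadd$dcbacdbba  a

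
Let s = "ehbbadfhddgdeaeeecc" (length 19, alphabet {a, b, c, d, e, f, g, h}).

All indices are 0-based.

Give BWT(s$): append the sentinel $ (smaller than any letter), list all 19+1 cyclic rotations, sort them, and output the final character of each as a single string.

rank  rotation              last
    0  $ehbbadfhddgdeaeeecc  c
    1  adfhddgdeaeeecc$ehbb  b
    2  aeeecc$ehbbadfhddgde  e
    3  badfhddgdeaeeecc$ehb  b
    4  bbadfhddgdeaeeecc$eh  h
    5  c$ehbbadfhddgdeaeeec  c
    6  cc$ehbbadfhddgdeaeee  e
    7  ddgdeaeeecc$ehbbadfh  h
    8  deaeeecc$ehbbadfhddg  g
    9  dfhddgdeaeeecc$ehbba  a
   10  dgdeaeeecc$ehbbadfhd  d
   11  eaeeecc$ehbbadfhddgd  d
   12  ecc$ehbbadfhddgdeaee  e
   13  eecc$ehbbadfhddgdeae  e
   14  eeecc$ehbbadfhddgdea  a
   15  ehbbadfhddgdeaeeecc$  $
   16  fhddgdeaeeecc$ehbbad  d
   17  gdeaeeecc$ehbbadfhdd  d
   18  hbbadfhddgdeaeeecc$e  e
   19  hddgdeaeeecc$ehbbadf  f

cbebhcehgaddeea$ddef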